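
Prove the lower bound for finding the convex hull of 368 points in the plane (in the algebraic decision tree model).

Reduction from sorting: given 368 numbers x_1,...,x_{368}, map x_i to the point (x_i, x_i^2) on the parabola y = x^2. All points are on the convex hull, and walking the hull gives them in sorted x-order. Since sorting requires Omega(n log n), so does planar convex hull.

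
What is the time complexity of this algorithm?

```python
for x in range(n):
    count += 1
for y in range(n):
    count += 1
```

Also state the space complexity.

Time complexity: O(n).
Space complexity: O(1).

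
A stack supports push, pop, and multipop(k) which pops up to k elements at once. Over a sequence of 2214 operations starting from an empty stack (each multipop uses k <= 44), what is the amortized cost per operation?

Each element is pushed exactly once and popped at most once (whether by pop or as part of a multipop). So the total number of individual pops over the whole sequence is at most the number of pushes, which is at most 2214. Total work <= 2 * 2214, hence O(1) amortized per operation.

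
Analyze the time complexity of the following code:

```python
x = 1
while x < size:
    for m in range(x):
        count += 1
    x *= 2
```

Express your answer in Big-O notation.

Time complexity: O(n).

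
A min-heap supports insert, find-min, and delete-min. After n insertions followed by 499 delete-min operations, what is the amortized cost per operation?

Insert takes O(log n) worst case. Delete-min takes O(log n). Over a sequence of n inserts and 499 delete-mins, total cost is O((n + 499) log n). Amortized per operation: O(log n).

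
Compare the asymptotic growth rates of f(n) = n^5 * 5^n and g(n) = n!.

g(n) = n! grows faster: by Stirling n! ~ (n/e)^n sqrt(2*pi*n); (n/e)^n eventually dominates n^5 * 5^n.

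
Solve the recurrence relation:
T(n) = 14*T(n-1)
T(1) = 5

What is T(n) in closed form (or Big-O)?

Each step multiplies by 14. T(n) = T(1)*14^(n-1) = 5*14^(n-1).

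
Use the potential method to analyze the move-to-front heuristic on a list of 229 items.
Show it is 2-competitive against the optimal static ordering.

Let Phi = number of inversions between the MTF list and the optimal static list (0 <= Phi <= C(229,2)). Accessing an element at MTF position k and optimal position j: the move-to-front destroys all k-1 inversions in front of it that are not in front in optimal (>= k-j of them) and creates at most j-1 new ones. Amortized cost <= k + (j-1) - (k-j) = 2j - 1 <= 2 * optimal cost.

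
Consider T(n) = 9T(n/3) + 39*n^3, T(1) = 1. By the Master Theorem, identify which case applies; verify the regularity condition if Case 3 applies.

a=9, b=3, f(n)=39*n^3.
log_3(9) = 2 < 3.
f(n) = Omega(n^(2+epsilon)) for some epsilon > 0, so Case 3 is the candidate.
Regularity: a*f(n/b) = 9*39*(n/3)^3 = (9/27)*39*n^3 <= c*f(n) with c = 9/27 < 1. Satisfied.
Case 3: T(n) = Theta(n^3).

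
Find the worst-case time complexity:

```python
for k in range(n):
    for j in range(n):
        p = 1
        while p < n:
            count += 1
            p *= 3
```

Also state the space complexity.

Time complexity: O(n^2 log n).
Space complexity: O(1).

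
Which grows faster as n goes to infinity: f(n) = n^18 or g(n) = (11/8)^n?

g(n) = (11/8)^n grows faster: (11/8)^n is exponential with base 11/8 > 1, dominating every polynomial.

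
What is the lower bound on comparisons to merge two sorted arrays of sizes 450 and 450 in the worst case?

Adversary: with |450 - 450| <= 1 the inputs can be fully interleaved so that every adjacent pair in the merged output comes from different arrays. Then each of the 899 adjacent pairs must be directly compared, or the algorithm cannot determine their relative order. Standard merge meets this bound.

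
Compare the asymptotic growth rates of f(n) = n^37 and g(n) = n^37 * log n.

g(n) = n^37 * log n grows faster: extra log n factor -> infinity.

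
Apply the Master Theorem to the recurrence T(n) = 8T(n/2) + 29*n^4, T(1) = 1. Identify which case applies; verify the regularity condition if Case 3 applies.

a=8, b=2, f(n)=29*n^4.
log_2(8) = 3 < 4.
f(n) = Omega(n^(3+epsilon)) for some epsilon > 0, so Case 3 is the candidate.
Regularity: a*f(n/b) = 8*29*(n/2)^4 = (8/16)*29*n^4 <= c*f(n) with c = 8/16 < 1. Satisfied.
Case 3: T(n) = Theta(n^4).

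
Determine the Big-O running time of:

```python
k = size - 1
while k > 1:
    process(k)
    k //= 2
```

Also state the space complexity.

Time complexity: O(log n).
Space complexity: O(1).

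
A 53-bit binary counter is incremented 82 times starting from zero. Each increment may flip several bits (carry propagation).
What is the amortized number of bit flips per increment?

Bit i flips on every 2^i-th increment, so over 82 increments bit i flips floor(82/2^i) times. Summing over i: total flips < 2 * 82. Amortized: < 2 = O(1) per increment.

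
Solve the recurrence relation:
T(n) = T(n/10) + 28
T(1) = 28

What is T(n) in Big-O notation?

Each step divides n by 10 and adds 28. After log_10(n) steps, T(n) = O(log n).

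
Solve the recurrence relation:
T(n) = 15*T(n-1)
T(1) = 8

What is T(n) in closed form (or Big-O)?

Each step multiplies by 15. T(n) = T(1)*15^(n-1) = 8*15^(n-1).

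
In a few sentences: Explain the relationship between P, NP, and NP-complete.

P: solvable in polynomial time. NP: verifiable in polynomial time. NP-complete: in NP and at least as hard as every problem in NP (via polynomial reduction). P is a subset of NP. If any NP-complete problem is in P, then P = NP.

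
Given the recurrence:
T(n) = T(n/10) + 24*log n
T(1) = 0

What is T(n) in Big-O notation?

Each of the log_10(n) levels adds O(log n). T(n) = O(log^2 n).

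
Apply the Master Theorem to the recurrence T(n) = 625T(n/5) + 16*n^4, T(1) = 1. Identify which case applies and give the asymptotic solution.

a=625, b=5, f(n)=16*n^4.
log_5(625) = 4, so n^(log_b(a)) = n^4.
f(n) = Theta(n^4), so Case 2 applies.
T(n) = Theta(n^4 log n).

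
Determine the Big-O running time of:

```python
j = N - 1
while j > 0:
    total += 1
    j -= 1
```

Time complexity: O(n).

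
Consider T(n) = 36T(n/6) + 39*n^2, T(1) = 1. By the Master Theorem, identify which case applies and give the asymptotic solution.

a=36, b=6, f(n)=39*n^2.
log_6(36) = 2, so n^(log_b(a)) = n^2.
f(n) = Theta(n^2), so Case 2 applies.
T(n) = Theta(n^2 log n).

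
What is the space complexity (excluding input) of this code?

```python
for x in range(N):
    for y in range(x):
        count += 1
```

Space complexity: O(1).
Only a constant amount of auxiliary storage is used; nothing grows with n.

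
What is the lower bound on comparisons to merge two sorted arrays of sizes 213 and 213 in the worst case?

Adversary: with |213 - 213| <= 1 the inputs can be fully interleaved so that every adjacent pair in the merged output comes from different arrays. Then each of the 425 adjacent pairs must be directly compared, or the algorithm cannot determine their relative order. Standard merge meets this bound.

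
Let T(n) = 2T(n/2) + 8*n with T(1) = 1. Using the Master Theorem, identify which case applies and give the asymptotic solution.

a=2, b=2, f(n)=8*n.
log_2(2) = 1, so n^(log_b(a)) = n.
f(n) = Theta(n), so Case 2 applies.
T(n) = Theta(n log n).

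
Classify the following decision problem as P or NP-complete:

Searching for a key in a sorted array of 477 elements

This problem is in P: binary search runs in O(log n).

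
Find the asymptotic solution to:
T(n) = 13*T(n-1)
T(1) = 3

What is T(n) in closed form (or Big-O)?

Each step multiplies by 13. T(n) = T(1)*13^(n-1) = 3*13^(n-1).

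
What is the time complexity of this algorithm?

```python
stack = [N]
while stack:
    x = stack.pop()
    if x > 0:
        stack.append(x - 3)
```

Time complexity: O(n).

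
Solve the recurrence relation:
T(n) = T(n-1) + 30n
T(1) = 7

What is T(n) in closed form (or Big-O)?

Unrolling: T(n) = 7 + 30*(2 + 3 + ... + n) = 7 + 30*(n(n+1)/2 - 1) = O(n^2).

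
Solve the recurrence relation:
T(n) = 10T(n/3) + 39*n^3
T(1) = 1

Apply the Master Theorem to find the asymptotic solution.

a=10, b=3, f(n)=39*n^3. log_3(10) = 2.096 < 3. Case 3: T(n) = O(n^3).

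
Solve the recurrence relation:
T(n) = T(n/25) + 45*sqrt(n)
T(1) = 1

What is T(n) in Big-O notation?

Each level contributes sqrt(n/25^k). Geometric series with ratio 1/sqrt(25) < 1 sums to O(sqrt(n)).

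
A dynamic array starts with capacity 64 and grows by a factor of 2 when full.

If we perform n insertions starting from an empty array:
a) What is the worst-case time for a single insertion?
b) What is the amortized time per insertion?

(a) Worst-case single insertion: O(n) -- when the array is full at capacity c, the resize copies all c elements, and c can be Theta(n).
(b) Resizes happen at sizes 64, 128, 256, ... Total copy cost for n insertions: 64 + 128 + ... = O(n) (geometric series with ratio 1/2). Amortized cost per insertion: O(n)/n = O(1).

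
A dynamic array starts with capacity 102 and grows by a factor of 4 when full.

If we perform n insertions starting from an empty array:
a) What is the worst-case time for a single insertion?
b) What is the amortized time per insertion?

(a) Worst-case single insertion: O(n) -- when the array is full at capacity c, the resize copies all c elements, and c can be Theta(n).
(b) Resizes happen at sizes 102, 408, 1632, ... Total copy cost for n insertions: 102 + 408 + ... = O(n) (geometric series with ratio 1/4). Amortized cost per insertion: O(n)/n = O(1).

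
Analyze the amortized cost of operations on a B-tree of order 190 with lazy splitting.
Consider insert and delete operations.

In a B-tree of order 190, a node splits when it has 190 keys. With lazy splitting, we use potential Phi = number of full nodes + number of near-empty nodes. Each split costs O(1) but reduces potential. Between splits, at least 95 insertions must occur in that node. Amortized structural cost is O(1) per operation, plus O(log_190 n) traversal.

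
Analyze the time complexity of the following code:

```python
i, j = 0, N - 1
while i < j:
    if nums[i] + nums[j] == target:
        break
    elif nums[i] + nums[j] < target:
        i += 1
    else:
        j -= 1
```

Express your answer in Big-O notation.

Time complexity: O(n).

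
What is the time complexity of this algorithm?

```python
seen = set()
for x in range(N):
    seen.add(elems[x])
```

Time complexity: O(n).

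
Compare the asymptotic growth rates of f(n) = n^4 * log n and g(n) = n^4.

f(n) = n^4 * log n grows faster: extra log n factor -> infinity.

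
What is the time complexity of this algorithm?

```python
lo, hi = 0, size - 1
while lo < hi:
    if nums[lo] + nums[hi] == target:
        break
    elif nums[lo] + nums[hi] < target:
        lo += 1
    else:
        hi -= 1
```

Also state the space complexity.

Time complexity: O(n).
Space complexity: O(1).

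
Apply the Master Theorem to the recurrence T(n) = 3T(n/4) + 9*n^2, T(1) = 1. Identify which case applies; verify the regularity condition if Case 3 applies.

a=3, b=4, f(n)=9*n^2.
log_4(3) = 0.7925 < 2.
f(n) = Omega(n^(0.7925+epsilon)) for some epsilon > 0, so Case 3 is the candidate.
Regularity: a*f(n/b) = 3*9*(n/4)^2 = (3/16)*9*n^2 <= c*f(n) with c = 3/16 < 1. Satisfied.
Case 3: T(n) = Theta(n^2).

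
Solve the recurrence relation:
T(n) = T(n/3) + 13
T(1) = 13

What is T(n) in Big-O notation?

Each step divides n by 3 and adds 13. After log_3(n) steps, T(n) = O(log n).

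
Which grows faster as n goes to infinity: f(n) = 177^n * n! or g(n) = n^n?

f(n) = 177^n * n! grows faster: by Stirling n! ~ sqrt(2 pi n)(n/e)^n, so 177^n n! / n^n ~ (177/e)^n sqrt(2 pi n) -> infinity since 177/e > 1.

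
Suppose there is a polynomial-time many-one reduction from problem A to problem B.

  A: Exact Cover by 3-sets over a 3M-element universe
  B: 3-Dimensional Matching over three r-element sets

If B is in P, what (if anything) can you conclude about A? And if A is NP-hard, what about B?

A poly-time reduction A <=_p B means any A-instance can be transformed to a B-instance in poly time.
If B is in P: compose the reduction with B's poly-time algorithm to solve A in poly time, so A is in P.
If A is NP-hard: every NP problem reduces to A, which reduces to B; composing reductions, every NP problem reduces to B, so B is NP-hard.
(Here in fact A is NP-complete and B is NP-complete.)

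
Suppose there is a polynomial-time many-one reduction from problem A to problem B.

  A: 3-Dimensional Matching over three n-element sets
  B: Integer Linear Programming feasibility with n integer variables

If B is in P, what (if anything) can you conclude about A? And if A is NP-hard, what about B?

A poly-time reduction A <=_p B means any A-instance can be transformed to a B-instance in poly time.
If B is in P: compose the reduction with B's poly-time algorithm to solve A in poly time, so A is in P.
If A is NP-hard: every NP problem reduces to A, which reduces to B; composing reductions, every NP problem reduces to B, so B is NP-hard.
(Here in fact A is NP-complete and B is NP-complete.)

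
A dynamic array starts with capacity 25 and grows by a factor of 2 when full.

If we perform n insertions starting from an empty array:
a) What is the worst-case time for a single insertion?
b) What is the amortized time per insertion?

(a) Worst-case single insertion: O(n) -- when the array is full at capacity c, the resize copies all c elements, and c can be Theta(n).
(b) Resizes happen at sizes 25, 50, 100, ... Total copy cost for n insertions: 25 + 50 + ... = O(n) (geometric series with ratio 1/2). Amortized cost per insertion: O(n)/n = O(1).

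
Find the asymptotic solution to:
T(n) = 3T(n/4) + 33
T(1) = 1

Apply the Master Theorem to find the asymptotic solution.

a=3, b=4, f(n)=33. log_4(3) = 0.7925. Case 1 of Master Theorem: T(n) = O(n^0.7925).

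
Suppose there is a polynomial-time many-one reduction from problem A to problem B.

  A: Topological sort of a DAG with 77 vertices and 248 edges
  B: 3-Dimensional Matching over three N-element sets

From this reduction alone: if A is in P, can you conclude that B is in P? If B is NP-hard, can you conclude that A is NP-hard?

A poly-time reduction A <=_p B transfers tractability DOWN (B easy => A easy) and hardness UP (A hard => B hard), not the reverse.
From A in P, the reduction alone does NOT give B in P: any problem in P trivially reduces to SAT, yet SAT is not known to be in P.
From B NP-hard, the reduction alone does NOT give A NP-hard: again, easy problems reduce to hard ones.
(Here in fact A is P and B is NP-complete.)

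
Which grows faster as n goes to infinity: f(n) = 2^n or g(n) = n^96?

f(n) = 2^n grows faster: any exponential with base > 1 dominates every polynomial.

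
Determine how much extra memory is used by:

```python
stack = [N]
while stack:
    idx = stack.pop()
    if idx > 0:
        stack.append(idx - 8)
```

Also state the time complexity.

Space complexity: O(1).
Only a constant amount of auxiliary storage is used; nothing grows with n.
Time complexity: O(n).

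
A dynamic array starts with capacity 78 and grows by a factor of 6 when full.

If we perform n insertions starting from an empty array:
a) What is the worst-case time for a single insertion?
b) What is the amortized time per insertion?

(a) Worst-case single insertion: O(n) -- when the array is full at capacity c, the resize copies all c elements, and c can be Theta(n).
(b) Resizes happen at sizes 78, 468, 2808, ... Total copy cost for n insertions: 78 + 468 + ... = O(n) (geometric series with ratio 1/6). Amortized cost per insertion: O(n)/n = O(1).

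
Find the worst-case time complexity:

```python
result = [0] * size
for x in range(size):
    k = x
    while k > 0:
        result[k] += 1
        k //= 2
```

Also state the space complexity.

Time complexity: O(n log n).
Space complexity: O(n).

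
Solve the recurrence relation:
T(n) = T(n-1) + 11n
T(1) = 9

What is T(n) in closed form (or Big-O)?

Unrolling: T(n) = 9 + 11*(2 + 3 + ... + n) = 9 + 11*(n(n+1)/2 - 1) = O(n^2).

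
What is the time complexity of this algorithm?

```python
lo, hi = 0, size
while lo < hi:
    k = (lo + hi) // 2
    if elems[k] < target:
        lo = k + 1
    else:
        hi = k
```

Time complexity: O(log n).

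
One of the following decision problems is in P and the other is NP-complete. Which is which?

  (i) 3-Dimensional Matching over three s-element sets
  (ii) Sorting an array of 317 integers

(i) is NP-complete: one of Karp's 21 NP-complete problems.
(ii) is P: merge sort runs in O(n log n).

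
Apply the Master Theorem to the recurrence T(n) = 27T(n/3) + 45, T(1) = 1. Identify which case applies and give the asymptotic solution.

a=27, b=3, f(n)=45.
log_3(27) = 3 > 0.
Since f(n) = O(n^0) is polynomially smaller than n^3, Case 1 applies.
T(n) = Theta(n^3).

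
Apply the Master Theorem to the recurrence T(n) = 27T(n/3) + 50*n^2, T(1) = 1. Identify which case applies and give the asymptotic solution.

a=27, b=3, f(n)=50*n^2.
log_3(27) = 3 > 2.
Since f(n) = O(n^2) is polynomially smaller than n^3, Case 1 applies.
T(n) = Theta(n^3).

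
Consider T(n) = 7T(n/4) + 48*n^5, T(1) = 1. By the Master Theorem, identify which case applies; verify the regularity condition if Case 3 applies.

a=7, b=4, f(n)=48*n^5.
log_4(7) = 1.404 < 5.
f(n) = Omega(n^(1.404+epsilon)) for some epsilon > 0, so Case 3 is the candidate.
Regularity: a*f(n/b) = 7*48*(n/4)^5 = (7/1024)*48*n^5 <= c*f(n) with c = 7/1024 < 1. Satisfied.
Case 3: T(n) = Theta(n^5).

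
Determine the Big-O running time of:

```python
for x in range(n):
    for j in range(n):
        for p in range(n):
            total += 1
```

Time complexity: O(n^3).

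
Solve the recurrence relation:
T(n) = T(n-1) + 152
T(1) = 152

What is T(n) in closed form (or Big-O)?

Unrolling: T(n) = T(n-1) + 152 = T(n-2) + 2*152 = ... = T(1) + (n-1)*152 = 152 + (n-1)*152 = 152n.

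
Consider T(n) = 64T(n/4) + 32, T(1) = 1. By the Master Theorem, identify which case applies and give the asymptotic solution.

a=64, b=4, f(n)=32.
log_4(64) = 3 > 0.
Since f(n) = O(n^0) is polynomially smaller than n^3, Case 1 applies.
T(n) = Theta(n^3).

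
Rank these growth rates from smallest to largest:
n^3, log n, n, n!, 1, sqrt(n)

Ordered by growth rate: 1 < log n < sqrt(n) < n < n^3 < n!.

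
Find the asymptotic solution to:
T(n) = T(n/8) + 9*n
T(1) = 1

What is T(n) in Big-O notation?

Geometric series: 9*n*(1 + 1/8 + 1/8^2 + ...) = O(n). T(n) = O(n).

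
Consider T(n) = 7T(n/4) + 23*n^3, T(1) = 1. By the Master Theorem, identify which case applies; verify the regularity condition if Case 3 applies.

a=7, b=4, f(n)=23*n^3.
log_4(7) = 1.404 < 3.
f(n) = Omega(n^(1.404+epsilon)) for some epsilon > 0, so Case 3 is the candidate.
Regularity: a*f(n/b) = 7*23*(n/4)^3 = (7/64)*23*n^3 <= c*f(n) with c = 7/64 < 1. Satisfied.
Case 3: T(n) = Theta(n^3).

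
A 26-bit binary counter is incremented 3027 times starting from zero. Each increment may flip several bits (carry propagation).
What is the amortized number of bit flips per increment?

Bit i flips on every 2^i-th increment, so over 3027 increments bit i flips floor(3027/2^i) times. Summing over i: total flips < 2 * 3027. Amortized: < 2 = O(1) per increment.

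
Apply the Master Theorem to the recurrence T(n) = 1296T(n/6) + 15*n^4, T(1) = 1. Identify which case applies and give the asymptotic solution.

a=1296, b=6, f(n)=15*n^4.
log_6(1296) = 4, so n^(log_b(a)) = n^4.
f(n) = Theta(n^4), so Case 2 applies.
T(n) = Theta(n^4 log n).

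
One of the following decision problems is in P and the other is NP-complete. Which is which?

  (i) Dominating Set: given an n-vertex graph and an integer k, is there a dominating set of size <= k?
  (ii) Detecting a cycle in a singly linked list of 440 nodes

(i) is NP-complete: reduces from Set Cover (with k part of the input).
(ii) is P: Floyd's tortoise-and-hare runs in O(n) time, O(1) space.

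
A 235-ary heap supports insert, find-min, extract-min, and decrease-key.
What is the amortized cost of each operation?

The 235-ary heap has height O(log_235 n). Insert sifts up: O(log_235 n). Find-min reads the root: O(1). Extract-min sifts down comparing 235 children per level: O(235 * log_235 n). Decrease-key sifts up: O(log_235 n).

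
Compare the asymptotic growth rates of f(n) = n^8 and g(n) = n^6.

f(n) = n^8 grows faster: n^8/n^6 = n^2 -> infinity.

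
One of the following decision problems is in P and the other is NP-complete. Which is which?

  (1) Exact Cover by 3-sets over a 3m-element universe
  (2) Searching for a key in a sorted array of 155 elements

(1) is NP-complete: one of Karp's 21 NP-complete problems.
(2) is P: binary search runs in O(log n).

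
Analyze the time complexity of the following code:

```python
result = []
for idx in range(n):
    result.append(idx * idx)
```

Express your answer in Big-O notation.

Time complexity: O(n).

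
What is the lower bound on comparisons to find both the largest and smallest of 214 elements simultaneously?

Pair elements first (floor(214/2) comparisons), then find max among winners and min among losers. Total: ceil(3*214/2) - 2 = 319 comparisons.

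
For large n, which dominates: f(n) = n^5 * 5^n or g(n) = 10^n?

g(n) = 10^n grows faster: 10^n / (n^5 5^n) = (10/5)^n / n^5 -> infinity since 10/5 > 1.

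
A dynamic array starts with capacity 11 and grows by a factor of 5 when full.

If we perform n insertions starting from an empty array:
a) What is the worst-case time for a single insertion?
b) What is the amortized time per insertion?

(a) Worst-case single insertion: O(n) -- when the array is full at capacity c, the resize copies all c elements, and c can be Theta(n).
(b) Resizes happen at sizes 11, 55, 275, ... Total copy cost for n insertions: 11 + 55 + ... = O(n) (geometric series with ratio 1/5). Amortized cost per insertion: O(n)/n = O(1).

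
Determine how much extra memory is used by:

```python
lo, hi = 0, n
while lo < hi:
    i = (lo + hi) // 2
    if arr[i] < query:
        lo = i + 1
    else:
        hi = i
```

Space complexity: O(1).
Only a constant amount of auxiliary storage is used; nothing grows with n.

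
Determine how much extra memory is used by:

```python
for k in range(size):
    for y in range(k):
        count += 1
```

Space complexity: O(1).
Only a constant amount of auxiliary storage is used; nothing grows with n.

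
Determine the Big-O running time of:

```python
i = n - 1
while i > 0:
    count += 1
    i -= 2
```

Time complexity: O(n).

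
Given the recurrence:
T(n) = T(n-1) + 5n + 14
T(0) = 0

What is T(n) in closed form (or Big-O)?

Dominant term in sum is 5*sum(i, i=1..n) = 5*n*(n+1)/2 = O(n^2).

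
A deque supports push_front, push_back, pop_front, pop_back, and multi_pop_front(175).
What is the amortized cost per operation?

Assign 2 credits to each push operation. A pop uses 1 saved credit. multi_pop_front(175) uses up to 175 saved credits from previous pushes. Credits never go negative. Amortized cost is O(1).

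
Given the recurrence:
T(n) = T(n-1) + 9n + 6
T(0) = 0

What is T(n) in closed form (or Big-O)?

Dominant term in sum is 9*sum(i, i=1..n) = 9*n*(n+1)/2 = O(n^2).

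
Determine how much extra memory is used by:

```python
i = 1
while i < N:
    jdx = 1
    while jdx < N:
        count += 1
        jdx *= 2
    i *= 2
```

Space complexity: O(1).
Only a constant amount of auxiliary storage is used; nothing grows with n.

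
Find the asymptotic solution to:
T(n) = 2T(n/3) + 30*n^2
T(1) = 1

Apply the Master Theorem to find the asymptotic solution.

a=2, b=3, f(n)=30*n^2. log_3(2) = 0.6309 < 2. Case 3: T(n) = O(n^2).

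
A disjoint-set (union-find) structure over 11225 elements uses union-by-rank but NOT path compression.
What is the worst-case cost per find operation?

Union-by-rank alone keeps every tree's height <= log_2(11225) ~= 13.5. Each find traverses from a node to its root, costing O(height) = O(log n). Without path compression this bound is tight.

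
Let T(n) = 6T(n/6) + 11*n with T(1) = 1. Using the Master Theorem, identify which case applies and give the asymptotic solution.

a=6, b=6, f(n)=11*n.
log_6(6) = 1, so n^(log_b(a)) = n.
f(n) = Theta(n), so Case 2 applies.
T(n) = Theta(n log n).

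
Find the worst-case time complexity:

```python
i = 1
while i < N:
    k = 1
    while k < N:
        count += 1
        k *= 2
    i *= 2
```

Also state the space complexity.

Time complexity: O(log^2 n).
Space complexity: O(1).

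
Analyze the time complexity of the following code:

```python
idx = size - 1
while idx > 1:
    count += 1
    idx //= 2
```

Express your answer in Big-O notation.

Time complexity: O(log n).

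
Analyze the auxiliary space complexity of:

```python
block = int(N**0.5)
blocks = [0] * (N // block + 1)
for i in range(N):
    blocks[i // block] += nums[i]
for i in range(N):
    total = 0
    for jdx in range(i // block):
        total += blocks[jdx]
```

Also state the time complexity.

Space complexity: O(sqrt(n)).
Storage scales with sqrt(n).
Time complexity: O(n * sqrt(n)).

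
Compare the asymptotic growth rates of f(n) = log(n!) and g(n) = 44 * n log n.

f(n) = log(n!) and g(n) = 44 * n log n are Theta of each other: Stirling: log(n!) = n log n - n + O(log n) = Theta(n log n); the constant 44 doesn't change the Theta class.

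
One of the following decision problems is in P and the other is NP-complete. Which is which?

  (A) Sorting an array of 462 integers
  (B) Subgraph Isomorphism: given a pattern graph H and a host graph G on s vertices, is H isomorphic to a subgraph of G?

(A) is P: merge sort runs in O(n log n).
(B) is NP-complete: generalizes Clique and Hamiltonian Path (pattern size is part of the input).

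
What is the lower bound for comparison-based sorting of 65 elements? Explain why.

A comparison-based sorting algorithm corresponds to a decision tree. With 65! possible permutations, the tree has 65! leaves. The height is at least log_2(65!) = Omega(n log n) by Stirling's approximation.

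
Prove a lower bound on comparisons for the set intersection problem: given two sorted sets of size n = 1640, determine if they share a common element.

For two sorted arrays of size n = 1640, any correct algorithm must examine Omega(n) elements. If fewer are examined, an adversary places a common element in an unexamined gap. A merge-based scan achieves O(n), so the bound is tight.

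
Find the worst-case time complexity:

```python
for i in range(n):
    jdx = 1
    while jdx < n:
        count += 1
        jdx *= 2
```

Time complexity: O(n log n).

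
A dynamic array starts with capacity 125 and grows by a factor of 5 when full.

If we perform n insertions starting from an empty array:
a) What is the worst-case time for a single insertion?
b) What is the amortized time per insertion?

(a) Worst-case single insertion: O(n) -- when the array is full at capacity c, the resize copies all c elements, and c can be Theta(n).
(b) Resizes happen at sizes 125, 625, 3125, ... Total copy cost for n insertions: 125 + 625 + ... = O(n) (geometric series with ratio 1/5). Amortized cost per insertion: O(n)/n = O(1).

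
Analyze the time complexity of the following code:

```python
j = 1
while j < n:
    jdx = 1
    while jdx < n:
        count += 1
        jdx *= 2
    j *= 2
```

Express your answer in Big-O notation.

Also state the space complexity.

Time complexity: O(log^2 n).
Space complexity: O(1).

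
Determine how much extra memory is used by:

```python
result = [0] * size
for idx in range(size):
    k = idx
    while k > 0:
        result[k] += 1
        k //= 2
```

Space complexity: O(n).
Auxiliary storage grows linearly with the input size n in the worst case.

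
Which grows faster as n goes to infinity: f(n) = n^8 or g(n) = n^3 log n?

f(n) = n^8 grows faster: n^8 / (n^3 log n) = n^5/log n -> infinity.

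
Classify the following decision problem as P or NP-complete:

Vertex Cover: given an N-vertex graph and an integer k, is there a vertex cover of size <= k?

This problem is NP-complete: one of Karp's 21 NP-complete problems (with k part of the input; for any fixed constant k it is in P).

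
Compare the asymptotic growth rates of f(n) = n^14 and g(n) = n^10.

f(n) = n^14 grows faster: n^14/n^10 = n^4 -> infinity.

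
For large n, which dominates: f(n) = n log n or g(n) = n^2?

g(n) = n^2 grows faster: n^2 / (n log n) = n/log n -> infinity.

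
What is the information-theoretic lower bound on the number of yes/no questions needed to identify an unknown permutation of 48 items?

There are 48! = 12413915592536072670862289047373375038521486354677760000000000 permutations. Each yes/no question gives at most 1 bit, so at least ceil(log_2(12413915592536072670862289047373375038521486354677760000000000)) = 203 questions are needed.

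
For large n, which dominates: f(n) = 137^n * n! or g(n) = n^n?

f(n) = 137^n * n! grows faster: by Stirling n! ~ sqrt(2 pi n)(n/e)^n, so 137^n n! / n^n ~ (137/e)^n sqrt(2 pi n) -> infinity since 137/e > 1.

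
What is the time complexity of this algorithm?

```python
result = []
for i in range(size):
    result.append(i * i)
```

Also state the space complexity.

Time complexity: O(n).
Space complexity: O(n).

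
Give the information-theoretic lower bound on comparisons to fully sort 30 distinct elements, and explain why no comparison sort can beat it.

A comparison sort is a binary decision tree whose leaves are the 30! = 265252859812191058636308480000000 possible output permutations. A binary tree with L leaves has height >= ceil(log_2(L)). So any comparison sort needs >= ceil(log_2(30!)) = 108 comparisons in the worst case.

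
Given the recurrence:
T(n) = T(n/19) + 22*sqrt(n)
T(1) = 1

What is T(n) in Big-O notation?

Each level contributes sqrt(n/19^k). Geometric series with ratio 1/sqrt(19) < 1 sums to O(sqrt(n)).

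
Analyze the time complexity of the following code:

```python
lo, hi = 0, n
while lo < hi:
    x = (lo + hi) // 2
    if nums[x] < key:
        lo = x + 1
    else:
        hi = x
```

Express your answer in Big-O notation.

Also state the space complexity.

Time complexity: O(log n).
Space complexity: O(1).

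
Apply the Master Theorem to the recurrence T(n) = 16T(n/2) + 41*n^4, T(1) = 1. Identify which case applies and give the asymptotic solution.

a=16, b=2, f(n)=41*n^4.
log_2(16) = 4, so n^(log_b(a)) = n^4.
f(n) = Theta(n^4), so Case 2 applies.
T(n) = Theta(n^4 log n).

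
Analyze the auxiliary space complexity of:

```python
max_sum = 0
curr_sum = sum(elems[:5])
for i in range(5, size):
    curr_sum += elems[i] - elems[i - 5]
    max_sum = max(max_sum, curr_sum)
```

Space complexity: O(1).
Only a constant amount of auxiliary storage is used; nothing grows with n.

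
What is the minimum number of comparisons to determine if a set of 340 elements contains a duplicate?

Determining if 340 elements are all distinct requires Omega(n log n) comparisons in the comparison model. This follows from the element distinctness lower bound.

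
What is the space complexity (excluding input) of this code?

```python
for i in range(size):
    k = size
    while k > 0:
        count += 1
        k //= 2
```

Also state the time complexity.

Space complexity: O(1).
Only a constant amount of auxiliary storage is used; nothing grows with n.
Time complexity: O(n log n).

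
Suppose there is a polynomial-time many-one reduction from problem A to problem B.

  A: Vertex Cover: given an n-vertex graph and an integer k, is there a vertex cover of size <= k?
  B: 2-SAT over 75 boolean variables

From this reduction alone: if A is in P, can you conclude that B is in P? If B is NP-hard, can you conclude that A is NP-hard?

A poly-time reduction A <=_p B transfers tractability DOWN (B easy => A easy) and hardness UP (A hard => B hard), not the reverse.
From A in P, the reduction alone does NOT give B in P: any problem in P trivially reduces to SAT, yet SAT is not known to be in P.
From B NP-hard, the reduction alone does NOT give A NP-hard: again, easy problems reduce to hard ones.
(Here in fact A is NP-complete and B is in P, so no such reduction is known -- its existence would imply P = NP; the analysis concerns only what the assumed reduction would or would not let you conclude.)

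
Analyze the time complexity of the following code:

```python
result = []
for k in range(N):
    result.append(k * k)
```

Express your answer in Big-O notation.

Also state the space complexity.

Time complexity: O(n).
Space complexity: O(n).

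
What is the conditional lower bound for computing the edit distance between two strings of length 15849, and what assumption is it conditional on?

Under SETH (the Strong Exponential Time Hypothesis), edit distance on length-15849 strings cannot be computed in O(n^(2-epsilon)) time for any epsilon > 0 (Backurs-Indyk). The reduction is from CNF-SAT via the orthogonal vectors problem.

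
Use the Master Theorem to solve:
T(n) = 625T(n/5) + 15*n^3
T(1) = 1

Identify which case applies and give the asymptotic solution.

a=625, b=5, f(n)=15*n^3.
log_5(625) = 4 > 3.
Since f(n) = O(n^3) is polynomially smaller than n^4, Case 1 applies.
T(n) = Theta(n^4).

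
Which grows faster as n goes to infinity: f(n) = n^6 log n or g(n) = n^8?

g(n) = n^8 grows faster: n^8 / (n^6 log n) = n^2/log n -> infinity.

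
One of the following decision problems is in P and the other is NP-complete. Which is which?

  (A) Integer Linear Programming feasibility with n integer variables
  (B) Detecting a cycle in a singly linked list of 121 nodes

(A) is NP-complete: ILP feasibility is NP-complete (LP relaxation is in P).
(B) is P: Floyd's tortoise-and-hare runs in O(n) time, O(1) space.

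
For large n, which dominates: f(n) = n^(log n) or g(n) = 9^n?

g(n) = 9^n grows faster: take logs: log(n^(log n)) = (log n)^2, log(9^n) = n log 9; n dominates (log n)^2.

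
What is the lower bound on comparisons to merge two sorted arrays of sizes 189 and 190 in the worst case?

Adversary: with |189 - 190| <= 1 the inputs can be fully interleaved so that every adjacent pair in the merged output comes from different arrays. Then each of the 378 adjacent pairs must be directly compared, or the algorithm cannot determine their relative order. Standard merge meets this bound.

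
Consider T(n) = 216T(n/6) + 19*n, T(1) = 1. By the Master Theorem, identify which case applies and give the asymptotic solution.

a=216, b=6, f(n)=19*n.
log_6(216) = 3 > 1.
Since f(n) = O(n^1) is polynomially smaller than n^3, Case 1 applies.
T(n) = Theta(n^3).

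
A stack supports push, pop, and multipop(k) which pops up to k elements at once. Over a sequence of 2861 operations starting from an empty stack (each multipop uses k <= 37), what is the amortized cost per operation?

Each element is pushed exactly once and popped at most once (whether by pop or as part of a multipop). So the total number of individual pops over the whole sequence is at most the number of pushes, which is at most 2861. Total work <= 2 * 2861, hence O(1) amortized per operation.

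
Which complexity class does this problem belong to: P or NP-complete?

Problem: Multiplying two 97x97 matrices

This problem is in P: the schoolbook algorithm runs in O(n^3).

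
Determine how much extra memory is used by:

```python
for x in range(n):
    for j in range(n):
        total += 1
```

Space complexity: O(1).
Only a constant amount of auxiliary storage is used; nothing grows with n.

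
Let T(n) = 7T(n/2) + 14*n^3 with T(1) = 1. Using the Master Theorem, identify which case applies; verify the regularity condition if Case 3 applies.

a=7, b=2, f(n)=14*n^3.
log_2(7) = 2.807 < 3.
f(n) = Omega(n^(2.807+epsilon)) for some epsilon > 0, so Case 3 is the candidate.
Regularity: a*f(n/b) = 7*14*(n/2)^3 = (7/8)*14*n^3 <= c*f(n) with c = 7/8 < 1. Satisfied.
Case 3: T(n) = Theta(n^3).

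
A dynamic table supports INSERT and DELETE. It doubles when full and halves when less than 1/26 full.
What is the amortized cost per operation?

Using potential function Phi = |2*num_items - table_size| when load > 1/2, and Phi = table_size/2 - num_items otherwise. The gap of 1/26 vs 1/2 for shrinking prevents thrashing. Both insert and delete have O(1) amortized cost.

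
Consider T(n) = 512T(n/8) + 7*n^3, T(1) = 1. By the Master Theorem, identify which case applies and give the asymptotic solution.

a=512, b=8, f(n)=7*n^3.
log_8(512) = 3, so n^(log_b(a)) = n^3.
f(n) = Theta(n^3), so Case 2 applies.
T(n) = Theta(n^3 log n).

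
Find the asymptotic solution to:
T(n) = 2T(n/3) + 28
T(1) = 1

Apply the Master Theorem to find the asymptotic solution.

a=2, b=3, f(n)=28. log_3(2) = 0.6309. Case 1 of Master Theorem: T(n) = O(n^0.6309).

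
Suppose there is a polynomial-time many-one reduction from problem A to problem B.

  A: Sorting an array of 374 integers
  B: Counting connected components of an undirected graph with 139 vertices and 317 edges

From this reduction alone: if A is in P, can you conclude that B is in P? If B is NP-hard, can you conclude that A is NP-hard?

A poly-time reduction A <=_p B transfers tractability DOWN (B easy => A easy) and hardness UP (A hard => B hard), not the reverse.
From A in P, the reduction alone does NOT give B in P: any problem in P trivially reduces to SAT, yet SAT is not known to be in P.
From B NP-hard, the reduction alone does NOT give A NP-hard: again, easy problems reduce to hard ones.
(Here in fact A is P and B is P.)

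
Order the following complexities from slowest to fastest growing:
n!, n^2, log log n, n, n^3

Ordered by growth rate: log log n < n < n^2 < n^3 < n!.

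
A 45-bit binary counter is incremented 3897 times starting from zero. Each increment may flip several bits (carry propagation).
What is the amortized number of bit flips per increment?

Bit i flips on every 2^i-th increment, so over 3897 increments bit i flips floor(3897/2^i) times. Summing over i: total flips < 2 * 3897. Amortized: < 2 = O(1) per increment.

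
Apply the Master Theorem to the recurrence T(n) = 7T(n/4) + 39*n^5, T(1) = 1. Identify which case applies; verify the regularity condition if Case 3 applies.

a=7, b=4, f(n)=39*n^5.
log_4(7) = 1.404 < 5.
f(n) = Omega(n^(1.404+epsilon)) for some epsilon > 0, so Case 3 is the candidate.
Regularity: a*f(n/b) = 7*39*(n/4)^5 = (7/1024)*39*n^5 <= c*f(n) with c = 7/1024 < 1. Satisfied.
Case 3: T(n) = Theta(n^5).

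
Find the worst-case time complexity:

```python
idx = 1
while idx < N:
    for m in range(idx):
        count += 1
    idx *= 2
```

Time complexity: O(n).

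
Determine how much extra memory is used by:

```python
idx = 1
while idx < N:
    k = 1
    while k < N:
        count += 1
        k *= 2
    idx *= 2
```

Space complexity: O(1).
Only a constant amount of auxiliary storage is used; nothing grows with n.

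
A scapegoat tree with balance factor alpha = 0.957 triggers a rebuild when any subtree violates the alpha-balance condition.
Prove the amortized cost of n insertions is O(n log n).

Define potential Phi = c * sum of |size(left(v)) - size(right(v))| over all nodes. An insertion at depth d costs O(d) = O(log n) and increases Phi by O(log n). When a rebuild of subtree of size s occurs, it costs O(s) but reduces Phi by Omega(s). With alpha = 0.957, between rebuilds Omega(s) insertions must occur. Amortized cost per insertion: O(log n).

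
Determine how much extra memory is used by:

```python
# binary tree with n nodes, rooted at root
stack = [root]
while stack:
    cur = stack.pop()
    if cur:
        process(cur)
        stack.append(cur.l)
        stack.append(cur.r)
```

Space complexity: O(n).
Auxiliary storage grows linearly with the input size n in the worst case.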